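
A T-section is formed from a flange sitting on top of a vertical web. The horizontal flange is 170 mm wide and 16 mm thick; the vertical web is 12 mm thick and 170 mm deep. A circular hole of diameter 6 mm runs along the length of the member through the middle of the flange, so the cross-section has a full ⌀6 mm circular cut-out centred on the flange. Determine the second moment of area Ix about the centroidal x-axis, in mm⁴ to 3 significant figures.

Ix ≈ 1.50 × 10⁷ mm⁴

Treat the section as a set of non-overlapping primitives; coordinates are from the bounding-box lower-left.
Flange: 170 × 16, A = 2 720 mm², y = 178 mm, Ī = 58 027 mm⁴.
Web: 12 × 170, A = 2 040 mm², y = 85 mm, Ī = 4 913 000 mm⁴.
Hole (subtracted): ⌀6, A = 28.274 mm², y = 178 mm, Ī = 63.617 mm⁴.
Centroid: ȳ = ΣA·y / ΣA = 137.9 mm.
Transfer each piece to the centroidal x-axis using Ī + A·d² with d = y − 137.9:
  flange: d = 40.095 mm → contributes +4 430 790 mm⁴
  web: d = -52.905 mm → contributes +10 622 769 mm⁴
  hole: d = 40.095 mm → contributes −45 518 mm⁴
Total I = 15 008 041 mm⁴.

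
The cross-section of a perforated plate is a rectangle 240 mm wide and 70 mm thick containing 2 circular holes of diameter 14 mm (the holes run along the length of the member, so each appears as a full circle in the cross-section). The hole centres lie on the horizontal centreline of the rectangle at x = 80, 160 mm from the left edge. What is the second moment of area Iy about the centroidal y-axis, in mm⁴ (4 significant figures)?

Decompose the section into non-overlapping parts with the origin at the bottom-left of its bounding rectangle.
Plate: 240 × 70, A = 16 800 mm², x = 120 mm, Ī = 80 640 000 mm⁴.
Hole 1 (subtracted): ⌀14, A = 153.938 mm², x = 80 mm, Ī = 1885.74 mm⁴.
Hole 2 (subtracted): ⌀14, A = 153.938 mm², x = 160 mm, Ī = 1885.74 mm⁴.
By symmetry the centroid is at mid-width, x̄ = 120 mm.
Transfer each piece to the centroidal y-axis using Ī + A·d² with d = x − 120:
  plate: d = 0 mm → contributes +80 640 000 mm⁴
  hole 1: d = -40 mm → contributes −248 187 mm⁴
  hole 2: d = 40 mm → contributes −248 187 mm⁴
Total I = 80 143 627 mm⁴.

Iy ≈ 8.014 × 10⁷ mm⁴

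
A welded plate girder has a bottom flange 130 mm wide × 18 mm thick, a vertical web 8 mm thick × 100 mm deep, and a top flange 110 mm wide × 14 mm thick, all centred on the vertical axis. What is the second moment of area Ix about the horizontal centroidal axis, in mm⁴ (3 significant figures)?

Split into non-overlapping primitives; take the origin at the lower-left of the bounding box.
Bottom plate: 130 × 18, A = 2 340 mm², y = 9 mm, Ī = 63 180 mm⁴.
Web plate: 8 × 100, A = 800 mm², y = 68 mm, Ī = 666 667 mm⁴.
Top plate: 110 × 14, A = 1 540 mm², y = 125 mm, Ī = 25 153 mm⁴.
Centroid: ȳ = ΣA·y / ΣA = 57.256 mm.
Transfer each piece to the horizontal centroidal axis using Ī + A·d² with d = y − 57.256:
  bottom plate: d = -48.256 mm → contributes +5 512 294 mm⁴
  web plate: d = 10.744 mm → contributes +759 006 mm⁴
  top plate: d = 67.744 mm → contributes +7 092 512 mm⁴
Total I = 13 363 812 mm⁴.

Ix ≈ 1.34 × 10⁷ mm⁴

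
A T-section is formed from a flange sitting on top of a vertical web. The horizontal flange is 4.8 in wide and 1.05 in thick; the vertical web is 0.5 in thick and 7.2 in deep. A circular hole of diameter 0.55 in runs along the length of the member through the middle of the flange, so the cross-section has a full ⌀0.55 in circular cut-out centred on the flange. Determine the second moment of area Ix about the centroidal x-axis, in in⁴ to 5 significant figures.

Treat the section as a set of non-overlapping primitives; coordinates are from the bounding-box lower-left.
Flange: 4.8 × 1.05, A = 5.04 in², y = 7.725 in, Ī = 0.46305 in⁴.
Web: 0.5 × 7.2, A = 3.6 in², y = 3.6 in, Ī = 15.552 in⁴.
Hole (subtracted): ⌀0.55, A = 0.2375829 in², y = 7.725 in, Ī = 0.004491803 in⁴.
Centroid: ȳ = ΣA·y / ΣA = 5.957651 in.
Transfer each piece to the centroidal x-axis using Ī + A·d² with d = y − 5.957651:
  flange: d = 1.767349 in → contributes +16.2056 in⁴
  web: d = -2.357651 in → contributes +35.56267 in⁴
  hole: d = 1.767349 in → contributes −0.7465871 in⁴
Total I = 51.02168 in⁴.

Ix ≈ 51.022 in⁴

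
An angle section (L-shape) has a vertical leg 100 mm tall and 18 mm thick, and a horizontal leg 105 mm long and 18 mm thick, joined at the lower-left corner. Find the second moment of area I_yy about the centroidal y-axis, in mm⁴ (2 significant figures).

Split into non-overlapping primitives; take the origin at the lower-left of the bounding box.
Vertical leg: 18 × 100, A = 1 800 mm², x = 9 mm, Ī = 48 600 mm⁴.
Horizontal leg (remainder): 87 × 18, A = 1 566 mm², x = 61.5 mm, Ī = 987 755 mm⁴.
Centroid: x̄ = ΣA·x / ΣA = 33.43 mm.
Transfer each piece to the centroidal y-axis using Ī + A·d² with d = x − 33.43:
  vertical leg: d = -24.43 mm → contributes +1 122 457 mm⁴
  horizontal leg (remainder): d = 28.07 mm → contributes +2 222 073 mm⁴
Total I = 3 344 530 mm⁴.

I_yy ≈ 3.3 × 10⁶ mm⁴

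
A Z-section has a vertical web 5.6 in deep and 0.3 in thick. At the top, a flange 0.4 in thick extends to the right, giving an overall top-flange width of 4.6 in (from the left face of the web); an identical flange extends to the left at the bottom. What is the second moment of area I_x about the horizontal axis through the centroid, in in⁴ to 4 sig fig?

Decompose the section into non-overlapping parts with the origin at the bottom-left of its bounding rectangle.
Web: 0.3 × 5.6, A = 1.68 in², y = 2.8 in, Ī = 4.3904 in⁴.
Top flange (beyond web): 4.3 × 0.4, A = 1.72 in², y = 5.4 in, Ī = 0.0229333 in⁴.
Bottom flange (beyond web): 4.3 × 0.4, A = 1.72 in², y = 0.2 in, Ī = 0.0229333 in⁴.
Centroid: ȳ = ΣA·y / ΣA = 2.8 in.
Transfer each piece to the horizontal axis through the centroid using Ī + A·d² with d = y − 2.8:
  web: d = 0 in → contributes +4.3904 in⁴
  top flange (beyond web): d = 2.6 in → contributes +11.6501 in⁴
  bottom flange (beyond web): d = -2.6 in → contributes +11.6501 in⁴
Total I = 27.6907 in⁴.

I_x ≈ 27.69 in⁴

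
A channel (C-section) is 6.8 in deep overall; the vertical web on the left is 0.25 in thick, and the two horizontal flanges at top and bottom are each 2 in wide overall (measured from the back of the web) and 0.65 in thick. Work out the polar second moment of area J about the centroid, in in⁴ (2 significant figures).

Treat the section as a set of non-overlapping primitives; coordinates are from the bounding-box lower-left.
Web: 0.25 × 6.8, A = 1.7 in², y = 3.4 in, Ī = 6.551 in⁴.
Top flange (beyond web): 1.75 × 0.65, A = 1.138 in², y = 6.475 in, Ī = 0.04005 in⁴.
Bottom flange (beyond web): 1.75 × 0.65, A = 1.138 in², y = 0.325 in, Ī = 0.04005 in⁴.
By symmetry the centroid is at mid-height, ȳ = 3.4 in.
Transfer each piece to the centroidal x-axis using Ī + A·d² with d = y − 3.4:
  web: d = 0 in → contributes +6.551 in⁴
  top flange (beyond web): d = 3.075 in → contributes +10.8 in⁴
  bottom flange (beyond web): d = -3.075 in → contributes +10.8 in⁴
Total I = 28.14 in⁴.
For the y-axis: x̄ = 0.6973 in.
Repeating about the centroidal y-axis gives I_y = 1.562 in⁴.
Polar second moment: J = I_x + I_y = 29.7 in⁴.

J ≈ 30 in⁴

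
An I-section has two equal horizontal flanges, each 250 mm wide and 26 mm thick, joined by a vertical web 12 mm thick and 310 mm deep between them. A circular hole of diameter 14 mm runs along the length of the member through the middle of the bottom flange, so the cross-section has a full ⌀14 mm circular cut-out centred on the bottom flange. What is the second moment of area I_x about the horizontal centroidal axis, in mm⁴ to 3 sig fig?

Split into non-overlapping primitives; take the origin at the lower-left of the bounding box.
Bottom flange: 250 × 26, A = 6 500 mm², y = 13 mm, Ī = 366 167 mm⁴.
Web: 12 × 310, A = 3 720 mm², y = 181 mm, Ī = 29 791 000 mm⁴.
Top flange: 250 × 26, A = 6 500 mm², y = 349 mm, Ī = 366 167 mm⁴.
Hole (subtracted): ⌀14, A = 153.94 mm², y = 13 mm, Ī = 1885.7 mm⁴.
Centroid: ȳ = ΣA·y / ΣA = 182.56 mm.
Transfer each piece to the horizontal centroidal axis using Ī + A·d² with d = y − 182.56:
  bottom flange: d = -169.56 mm → contributes +187 247 491 mm⁴
  web: d = -1.5611 mm → contributes +29 800 066 mm⁴
  top flange: d = 166.44 mm → contributes +180 428 524 mm⁴
  hole: d = -169.56 mm → contributes −4 427 754 mm⁴
Total I = 393 048 327 mm⁴.

I_x ≈ 3.93 × 10⁸ mm⁴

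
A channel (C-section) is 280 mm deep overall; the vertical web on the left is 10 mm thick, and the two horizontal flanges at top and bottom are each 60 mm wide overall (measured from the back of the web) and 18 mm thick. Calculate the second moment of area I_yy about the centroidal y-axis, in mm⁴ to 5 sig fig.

Break the section into simple shapes (no overlaps), measuring from the bottom-left corner of the bounding box.
Web: 10 × 280, A = 2 800 mm², x = 5 mm, Ī = 23333.33 mm⁴.
Top flange (beyond web): 50 × 18, A = 900 mm², x = 35 mm, Ī = 187 500 mm⁴.
Bottom flange (beyond web): 50 × 18, A = 900 mm², x = 35 mm, Ī = 187 500 mm⁴.
Centroid: x̄ = ΣA·x / ΣA = 16.73913 mm.
Transfer each piece to the centroidal y-axis using Ī + A·d² with d = x − 16.73913:
  web: d = -11.73913 mm → contributes +409193.4 mm⁴
  top flange (beyond web): d = 18.26087 mm → contributes +487613.4 mm⁴
  bottom flange (beyond web): d = 18.26087 mm → contributes +487613.4 mm⁴
Total I = 1 384 420 mm⁴.

I_yy ≈ 1.3844 × 10⁶ mm⁴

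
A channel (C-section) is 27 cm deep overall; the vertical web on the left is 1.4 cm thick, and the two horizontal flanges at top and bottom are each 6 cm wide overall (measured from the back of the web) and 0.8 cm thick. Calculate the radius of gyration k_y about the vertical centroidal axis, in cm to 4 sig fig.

k_y ≈ 1.285 cm

Split into non-overlapping primitives; take the origin at the lower-left of the bounding box.
Web: 1.4 × 27, A = 37.8 cm², x = 0.7 cm, Ī = 6.174 cm⁴.
Top flange (beyond web): 4.6 × 0.8, A = 3.68 cm², x = 3.7 cm, Ī = 6.48907 cm⁴.
Bottom flange (beyond web): 4.6 × 0.8, A = 3.68 cm², x = 3.7 cm, Ī = 6.48907 cm⁴.
Centroid: x̄ = ΣA·x / ΣA = 1.18893 cm.
Transfer each piece to the vertical centroidal axis using Ī + A·d² with d = x − 1.18893:
  web: d = -0.488928 cm → contributes +15.2101 cm⁴
  top flange (beyond web): d = 2.51107 cm → contributes +29.6932 cm⁴
  bottom flange (beyond web): d = 2.51107 cm → contributes +29.6932 cm⁴
Total I = 74.5966 cm⁴.
Radius of gyration: k = √(I/A) = √(74.5966 / 45.16) = 1.28523 cm.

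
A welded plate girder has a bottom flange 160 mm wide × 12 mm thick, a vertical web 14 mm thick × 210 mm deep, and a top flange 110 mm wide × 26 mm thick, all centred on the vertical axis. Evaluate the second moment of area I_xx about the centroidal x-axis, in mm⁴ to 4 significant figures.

Decompose the section into non-overlapping parts with the origin at the bottom-left of its bounding rectangle.
Bottom plate: 160 × 12, A = 1 920 mm², y = 6 mm, Ī = 23 040 mm⁴.
Web plate: 14 × 210, A = 2 940 mm², y = 117 mm, Ī = 10 804 500 mm⁴.
Top plate: 110 × 26, A = 2 860 mm², y = 235 mm, Ī = 161 113 mm⁴.
Centroid: ȳ = ΣA·y / ΣA = 133.109 mm.
Transfer each piece to the centroidal x-axis using Ī + A·d² with d = y − 133.109:
  bottom plate: d = -127.109 mm → contributes +31 043 806 mm⁴
  web plate: d = -16.1088 mm → contributes +11 567 411 mm⁴
  top plate: d = 101.891 mm → contributes +29 853 104 mm⁴
Total I = 72 464 322 mm⁴.

I_xx ≈ 7.246 × 10⁷ mm⁴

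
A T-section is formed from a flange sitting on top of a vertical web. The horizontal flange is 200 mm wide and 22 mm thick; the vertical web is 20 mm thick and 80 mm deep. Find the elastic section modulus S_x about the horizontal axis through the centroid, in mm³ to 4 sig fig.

S_x ≈ 5.275 × 10⁴ mm³

Treat the section as a set of non-overlapping primitives; coordinates are from the bounding-box lower-left.
Flange: 200 × 22, A = 4 400 mm², y = 91 mm, Ī = 177 467 mm⁴.
Web: 20 × 80, A = 1 600 mm², y = 40 mm, Ī = 853 333 mm⁴.
Centroid: ȳ = ΣA·y / ΣA = 77.4 mm.
Transfer each piece to the horizontal axis through the centroid using Ī + A·d² with d = y − 77.4:
  flange: d = 13.6 mm → contributes +991 291 mm⁴
  web: d = -37.4 mm → contributes +3 091 349 mm⁴
Total I = 4 082 640 mm⁴.
Extreme fibre distance c = 77.4 mm; S = I/c = 52747.3 mm³.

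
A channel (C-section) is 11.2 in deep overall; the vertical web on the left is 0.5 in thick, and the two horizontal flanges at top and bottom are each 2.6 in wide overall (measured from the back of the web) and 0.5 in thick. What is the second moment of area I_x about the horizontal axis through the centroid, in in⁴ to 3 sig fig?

Decompose the section into non-overlapping parts with the origin at the bottom-left of its bounding rectangle.
Web: 0.5 × 11.2, A = 5.6 in², y = 5.6 in, Ī = 58.539 in⁴.
Top flange (beyond web): 2.1 × 0.5, A = 1.05 in², y = 10.95 in, Ī = 0.021875 in⁴.
Bottom flange (beyond web): 2.1 × 0.5, A = 1.05 in², y = 0.25 in, Ī = 0.021875 in⁴.
By symmetry the centroid is at mid-height, ȳ = 5.6 in.
Transfer each piece to the horizontal axis through the centroid using Ī + A·d² with d = y − 5.6:
  web: d = 0 in → contributes +58.539 in⁴
  top flange (beyond web): d = 5.35 in → contributes +30.076 in⁴
  bottom flange (beyond web): d = -5.35 in → contributes +30.076 in⁴
Total I = 118.69 in⁴.

I_x ≈ 119 in⁴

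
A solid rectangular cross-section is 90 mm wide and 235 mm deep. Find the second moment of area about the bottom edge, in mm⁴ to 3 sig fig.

The section: 90 × 235, A = 21 150 mm², y = 117.5 mm, Ī = 97 334 063 mm⁴.
Transfer it to the bottom edge using Ī + A·d² with d = y − 0:
  the section: d = 117.5 mm → contributes +389 336 250 mm⁴
Total I = 389 336 250 mm⁴.

I_base ≈ 3.89 × 10⁸ mm⁴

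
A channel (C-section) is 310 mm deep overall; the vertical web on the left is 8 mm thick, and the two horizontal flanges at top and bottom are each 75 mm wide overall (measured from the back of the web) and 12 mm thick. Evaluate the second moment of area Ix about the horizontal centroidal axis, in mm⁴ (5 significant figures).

Decompose the section into non-overlapping parts with the origin at the bottom-left of its bounding rectangle.
Web: 8 × 310, A = 2 480 mm², y = 155 mm, Ī = 19 860 667 mm⁴.
Top flange (beyond web): 67 × 12, A = 804 mm², y = 304 mm, Ī = 9 648 mm⁴.
Bottom flange (beyond web): 67 × 12, A = 804 mm², y = 6 mm, Ī = 9 648 mm⁴.
By symmetry the centroid is at mid-height, ȳ = 155 mm.
Transfer each piece to the horizontal centroidal axis using Ī + A·d² with d = y − 155:
  web: d = 0 mm → contributes +19 860 667 mm⁴
  top flange (beyond web): d = 149 mm → contributes +17 859 252 mm⁴
  bottom flange (beyond web): d = -149 mm → contributes +17 859 252 mm⁴
Total I = 55 579 171 mm⁴.

Ix ≈ 5.5579 × 10⁷ mm⁴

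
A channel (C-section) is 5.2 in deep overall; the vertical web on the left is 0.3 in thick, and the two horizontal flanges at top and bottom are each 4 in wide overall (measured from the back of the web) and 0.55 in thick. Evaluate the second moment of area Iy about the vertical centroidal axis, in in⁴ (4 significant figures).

Iy ≈ 9.166 in⁴

Break the section into simple shapes (no overlaps), measuring from the bottom-left corner of the bounding box.
Web: 0.3 × 5.2, A = 1.56 in², x = 0.15 in, Ī = 0.0117 in⁴.
Top flange (beyond web): 3.7 × 0.55, A = 2.035 in², x = 2.15 in, Ī = 2.3216 in⁴.
Bottom flange (beyond web): 3.7 × 0.55, A = 2.035 in², x = 2.15 in, Ī = 2.3216 in⁴.
Centroid: x̄ = ΣA·x / ΣA = 1.59583 in.
Transfer each piece to the vertical centroidal axis using Ī + A·d² with d = x − 1.59583:
  web: d = -1.44583 in → contributes +3.27274 in⁴
  top flange (beyond web): d = 0.554174 in → contributes +2.94656 in⁴
  bottom flange (beyond web): d = 0.554174 in → contributes +2.94656 in⁴
Total I = 9.16587 in⁴.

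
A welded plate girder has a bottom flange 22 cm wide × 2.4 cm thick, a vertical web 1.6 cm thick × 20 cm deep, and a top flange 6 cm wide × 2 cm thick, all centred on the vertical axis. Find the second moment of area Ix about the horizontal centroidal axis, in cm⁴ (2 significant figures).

Decompose the section into non-overlapping parts with the origin at the bottom-left of its bounding rectangle.
Bottom plate: 22 × 2.4, A = 52.8 cm², y = 1.2 cm, Ī = 25.34 cm⁴.
Web plate: 1.6 × 20, A = 32 cm², y = 12.4 cm, Ī = 1 067 cm⁴.
Top plate: 6 × 2, A = 12 cm², y = 23.4 cm, Ī = 4 cm⁴.
Centroid: ȳ = ΣA·y / ΣA = 7.655 cm.
Transfer each piece to the horizontal centroidal axis using Ī + A·d² with d = y − 7.655:
  bottom plate: d = -6.455 cm → contributes +2 225 cm⁴
  web plate: d = 4.745 cm → contributes +1 787 cm⁴
  top plate: d = 15.75 cm → contributes +2 979 cm⁴
Total I = 6 991 cm⁴.

Ix ≈ 7000 cm⁴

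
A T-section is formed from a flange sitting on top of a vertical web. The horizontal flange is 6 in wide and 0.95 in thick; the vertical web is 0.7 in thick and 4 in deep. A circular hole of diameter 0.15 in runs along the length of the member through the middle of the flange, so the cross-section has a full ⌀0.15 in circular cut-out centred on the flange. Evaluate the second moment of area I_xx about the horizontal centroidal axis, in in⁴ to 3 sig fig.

Split into non-overlapping primitives; take the origin at the lower-left of the bounding box.
Flange: 6 × 0.95, A = 5.7 in², y = 4.475 in, Ī = 0.42869 in⁴.
Web: 0.7 × 4, A = 2.8 in², y = 2 in, Ī = 3.7333 in⁴.
Hole (subtracted): ⌀0.15, A = 0.017671 in², y = 4.475 in, Ī = 0.00002485 in⁴.
Centroid: ȳ = ΣA·y / ΣA = 3.658 in.
Transfer each piece to the horizontal centroidal axis using Ī + A·d² with d = y − 3.658:
  flange: d = 0.81699 in → contributes +4.2333 in⁴
  web: d = -1.658 in → contributes +11.431 in⁴
  hole: d = 0.81699 in → contributes −0.01182 in⁴
Total I = 15.652 in⁴.

I_xx ≈ 15.7 in⁴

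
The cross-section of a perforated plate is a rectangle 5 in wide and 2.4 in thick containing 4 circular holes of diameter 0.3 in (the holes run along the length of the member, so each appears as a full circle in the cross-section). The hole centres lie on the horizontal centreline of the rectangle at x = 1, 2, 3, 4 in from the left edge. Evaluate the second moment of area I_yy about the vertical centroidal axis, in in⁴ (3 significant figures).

I_yy ≈ 24.6 in⁴

Split into non-overlapping primitives; take the origin at the lower-left of the bounding box.
Plate: 5 × 2.4, A = 12 in², x = 2.5 in, Ī = 25 in⁴.
Hole 1 (subtracted): ⌀0.3, A = 0.070686 in², x = 1 in, Ī = 0.00039761 in⁴.
Hole 2 (subtracted): ⌀0.3, A = 0.070686 in², x = 2 in, Ī = 0.00039761 in⁴.
Hole 3 (subtracted): ⌀0.3, A = 0.070686 in², x = 3 in, Ī = 0.00039761 in⁴.
Hole 4 (subtracted): ⌀0.3, A = 0.070686 in², x = 4 in, Ī = 0.00039761 in⁴.
By symmetry the centroid is at mid-width, x̄ = 2.5 in.
Transfer each piece to the vertical centroidal axis using Ī + A·d² with d = x − 2.5:
  plate: d = 0 in → contributes +25 in⁴
  hole 1: d = -1.5 in → contributes −0.15944 in⁴
  hole 2: d = -0.5 in → contributes −0.018069 in⁴
  hole 3: d = 0.5 in → contributes −0.018069 in⁴
  hole 4: d = 1.5 in → contributes −0.15944 in⁴
Total I = 24.645 in⁴.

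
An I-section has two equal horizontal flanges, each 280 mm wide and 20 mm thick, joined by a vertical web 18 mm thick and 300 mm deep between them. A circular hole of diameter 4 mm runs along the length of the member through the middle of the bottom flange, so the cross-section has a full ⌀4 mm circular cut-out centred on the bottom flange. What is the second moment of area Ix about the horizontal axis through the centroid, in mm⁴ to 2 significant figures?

Ix ≈ 3.3 × 10⁸ mm⁴

Split into non-overlapping primitives; take the origin at the lower-left of the bounding box.
Bottom flange: 280 × 20, A = 5 600 mm², y = 10 mm, Ī = 186 667 mm⁴.
Web: 18 × 300, A = 5 400 mm², y = 170 mm, Ī = 40 500 000 mm⁴.
Top flange: 280 × 20, A = 5 600 mm², y = 330 mm, Ī = 186 667 mm⁴.
Hole (subtracted): ⌀4, A = 12.57 mm², y = 10 mm, Ī = 12.57 mm⁴.
Centroid: ȳ = ΣA·y / ΣA = 170.1 mm.
Transfer each piece to the horizontal axis through the centroid using Ī + A·d² with d = y − 170.1:
  bottom flange: d = -160.1 mm → contributes +143 763 963 mm⁴
  web: d = -0.1212 mm → contributes +40 500 079 mm⁴
  top flange: d = 159.9 mm → contributes +143 329 535 mm⁴
  hole: d = -160.1 mm → contributes −322 199 mm⁴
Total I = 327 271 378 mm⁴.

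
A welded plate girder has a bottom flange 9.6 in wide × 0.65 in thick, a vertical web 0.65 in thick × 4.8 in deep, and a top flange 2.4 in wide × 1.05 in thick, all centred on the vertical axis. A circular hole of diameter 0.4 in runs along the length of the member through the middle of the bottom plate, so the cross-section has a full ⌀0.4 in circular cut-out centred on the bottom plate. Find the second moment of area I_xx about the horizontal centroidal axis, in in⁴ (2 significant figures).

I_xx ≈ 66 in⁴

Split into non-overlapping primitives; take the origin at the lower-left of the bounding box.
Bottom plate: 9.6 × 0.65, A = 6.24 in², y = 0.325 in, Ī = 0.2197 in⁴.
Web plate: 0.65 × 4.8, A = 3.12 in², y = 3.05 in, Ī = 5.99 in⁴.
Top plate: 2.4 × 1.05, A = 2.52 in², y = 5.975 in, Ī = 0.2315 in⁴.
Hole (subtracted): ⌀0.4, A = 0.1257 in², y = 0.325 in, Ī = 0.001257 in⁴.
Centroid: ȳ = ΣA·y / ΣA = 2.26 in.
Transfer each piece to the horizontal centroidal axis using Ī + A·d² with d = y − 2.26:
  bottom plate: d = -1.935 in → contributes +23.57 in⁴
  web plate: d = 0.7904 in → contributes +7.94 in⁴
  top plate: d = 3.715 in → contributes +35.02 in⁴
  hole: d = -1.935 in → contributes −0.4716 in⁴
Total I = 66.06 in⁴.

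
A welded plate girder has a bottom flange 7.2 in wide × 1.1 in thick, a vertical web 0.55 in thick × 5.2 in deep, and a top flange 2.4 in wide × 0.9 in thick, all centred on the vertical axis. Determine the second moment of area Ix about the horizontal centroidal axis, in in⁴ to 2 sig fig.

Split into non-overlapping primitives; take the origin at the lower-left of the bounding box.
Bottom plate: 7.2 × 1.1, A = 7.92 in², y = 0.55 in, Ī = 0.7986 in⁴.
Web plate: 0.55 × 5.2, A = 2.86 in², y = 3.7 in, Ī = 6.445 in⁴.
Top plate: 2.4 × 0.9, A = 2.16 in², y = 6.75 in, Ī = 0.1458 in⁴.
Centroid: ȳ = ΣA·y / ΣA = 2.281 in.
Transfer each piece to the horizontal centroidal axis using Ī + A·d² with d = y − 2.281:
  bottom plate: d = -1.731 in → contributes +24.53 in⁴
  web plate: d = 1.419 in → contributes +12.2 in⁴
  top plate: d = 4.469 in → contributes +43.28 in⁴
Total I = 80.02 in⁴.

Ix ≈ 80 in⁴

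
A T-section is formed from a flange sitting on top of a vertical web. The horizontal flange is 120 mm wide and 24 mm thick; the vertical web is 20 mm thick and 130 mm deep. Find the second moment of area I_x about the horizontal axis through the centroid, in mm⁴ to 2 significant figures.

Decompose the section into non-overlapping parts with the origin at the bottom-left of its bounding rectangle.
Flange: 120 × 24, A = 2 880 mm², y = 142 mm, Ī = 138 240 mm⁴.
Web: 20 × 130, A = 2 600 mm², y = 65 mm, Ī = 3 661 667 mm⁴.
Centroid: ȳ = ΣA·y / ΣA = 105.5 mm.
Transfer each piece to the horizontal axis through the centroid using Ī + A·d² with d = y − 105.5:
  flange: d = 36.53 mm → contributes +3 982 029 mm⁴
  web: d = -40.47 mm → contributes +7 919 402 mm⁴
Total I = 11 901 431 mm⁴.

I_x ≈ 1.2 × 10⁷ mm⁴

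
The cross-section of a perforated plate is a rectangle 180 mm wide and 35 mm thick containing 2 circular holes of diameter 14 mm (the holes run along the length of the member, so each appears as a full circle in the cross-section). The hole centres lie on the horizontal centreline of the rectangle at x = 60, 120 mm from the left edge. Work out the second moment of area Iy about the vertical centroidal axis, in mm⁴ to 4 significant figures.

Split into non-overlapping primitives; take the origin at the lower-left of the bounding box.
Plate: 180 × 35, A = 6 300 mm², x = 90 mm, Ī = 17 010 000 mm⁴.
Hole 1 (subtracted): ⌀14, A = 153.938 mm², x = 60 mm, Ī = 1885.74 mm⁴.
Hole 2 (subtracted): ⌀14, A = 153.938 mm², x = 120 mm, Ī = 1885.74 mm⁴.
By symmetry the centroid is at mid-width, x̄ = 90 mm.
Transfer each piece to the vertical centroidal axis using Ī + A·d² with d = x − 90:
  plate: d = 0 mm → contributes +17 010 000 mm⁴
  hole 1: d = -30 mm → contributes −140 430 mm⁴
  hole 2: d = 30 mm → contributes −140 430 mm⁴
Total I = 16 729 140 mm⁴.

Iy ≈ 1.673 × 10⁷ mm⁴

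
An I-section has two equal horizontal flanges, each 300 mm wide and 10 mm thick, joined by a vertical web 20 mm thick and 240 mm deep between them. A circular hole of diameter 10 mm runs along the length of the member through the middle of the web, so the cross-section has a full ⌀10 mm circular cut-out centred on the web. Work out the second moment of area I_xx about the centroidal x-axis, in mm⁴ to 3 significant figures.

Split into non-overlapping primitives; take the origin at the lower-left of the bounding box.
Bottom flange: 300 × 10, A = 3 000 mm², y = 5 mm, Ī = 25 000 mm⁴.
Web: 20 × 240, A = 4 800 mm², y = 130 mm, Ī = 23 040 000 mm⁴.
Top flange: 300 × 10, A = 3 000 mm², y = 255 mm, Ī = 25 000 mm⁴.
Hole (subtracted): ⌀10, A = 78.54 mm², y = 130 mm, Ī = 490.87 mm⁴.
By symmetry the centroid is at mid-height, ȳ = 130 mm.
Transfer each piece to the centroidal x-axis using Ī + A·d² with d = y − 130:
  bottom flange: d = -125 mm → contributes +46 900 000 mm⁴
  web: d = 0 mm → contributes +23 040 000 mm⁴
  top flange: d = 125 mm → contributes +46 900 000 mm⁴
  hole: d = 0 mm → contributes −490.87 mm⁴
Total I = 116 839 509 mm⁴.

I_xx ≈ 1.17 × 10⁸ mm⁴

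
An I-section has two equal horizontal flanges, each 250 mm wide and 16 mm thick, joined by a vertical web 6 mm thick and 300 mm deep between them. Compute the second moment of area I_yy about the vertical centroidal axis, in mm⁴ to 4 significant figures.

I_yy ≈ 4.167 × 10⁷ mm⁴

Break the section into simple shapes (no overlaps), measuring from the bottom-left corner of the bounding box.
Bottom flange: 250 × 16, A = 4 000 mm², x = 125 mm, Ī = 20 833 333 mm⁴.
Web: 6 × 300, A = 1 800 mm², x = 125 mm, Ī = 5 400 mm⁴.
Top flange: 250 × 16, A = 4 000 mm², x = 125 mm, Ī = 20 833 333 mm⁴.
By symmetry the centroid is at mid-width, x̄ = 125 mm.
All pieces are centred on the vertical centroidal axis, so I = ΣĪ = 41 672 067 mm⁴.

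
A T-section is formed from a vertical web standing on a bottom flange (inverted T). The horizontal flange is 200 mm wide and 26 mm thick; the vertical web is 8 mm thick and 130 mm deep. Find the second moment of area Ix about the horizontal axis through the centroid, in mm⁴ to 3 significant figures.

Ix ≈ 7.03 × 10⁶ mm⁴

Split into non-overlapping primitives; take the origin at the lower-left of the bounding box.
Flange: 200 × 26, A = 5 200 mm², y = 13 mm, Ī = 292 933 mm⁴.
Web: 8 × 130, A = 1 040 mm², y = 91 mm, Ī = 1 464 667 mm⁴.
Centroid: ȳ = ΣA·y / ΣA = 26 mm.
Transfer each piece to the horizontal axis through the centroid using Ī + A·d² with d = y − 26:
  flange: d = -13 mm → contributes +1 171 733 mm⁴
  web: d = 65 mm → contributes +5 858 667 mm⁴
Total I = 7 030 400 mm⁴.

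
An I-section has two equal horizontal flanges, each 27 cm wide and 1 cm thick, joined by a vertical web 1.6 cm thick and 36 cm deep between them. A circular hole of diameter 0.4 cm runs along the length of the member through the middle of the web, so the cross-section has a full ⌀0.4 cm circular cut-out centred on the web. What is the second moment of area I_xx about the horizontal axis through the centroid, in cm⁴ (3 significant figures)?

I_xx ≈ 2.47 × 10⁴ cm⁴

Treat the section as a set of non-overlapping primitives; coordinates are from the bounding-box lower-left.
Bottom flange: 27 × 1, A = 27 cm², y = 0.5 cm, Ī = 2.25 cm⁴.
Web: 1.6 × 36, A = 57.6 cm², y = 19 cm, Ī = 6220.8 cm⁴.
Top flange: 27 × 1, A = 27 cm², y = 37.5 cm, Ī = 2.25 cm⁴.
Hole (subtracted): ⌀0.4, A = 0.12566 cm², y = 19 cm, Ī = 0.0012566 cm⁴.
By symmetry the centroid is at mid-height, ȳ = 19 cm.
Transfer each piece to the horizontal axis through the centroid using Ī + A·d² with d = y − 19:
  bottom flange: d = -18.5 cm → contributes +9 243 cm⁴
  web: d = 0 cm → contributes +6220.8 cm⁴
  top flange: d = 18.5 cm → contributes +9 243 cm⁴
  hole: d = 0 cm → contributes −0.0012566 cm⁴
Total I = 24 707 cm⁴.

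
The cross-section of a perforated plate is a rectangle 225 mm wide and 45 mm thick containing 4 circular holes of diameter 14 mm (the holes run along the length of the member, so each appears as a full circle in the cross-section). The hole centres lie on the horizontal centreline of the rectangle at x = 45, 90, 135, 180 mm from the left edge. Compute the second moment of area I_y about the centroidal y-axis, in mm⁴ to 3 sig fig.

Split into non-overlapping primitives; take the origin at the lower-left of the bounding box.
Plate: 225 × 45, A = 10 125 mm², x = 112.5 mm, Ī = 42 714 844 mm⁴.
Hole 1 (subtracted): ⌀14, A = 153.94 mm², x = 45 mm, Ī = 1885.7 mm⁴.
Hole 2 (subtracted): ⌀14, A = 153.94 mm², x = 90 mm, Ī = 1885.7 mm⁴.
Hole 3 (subtracted): ⌀14, A = 153.94 mm², x = 135 mm, Ī = 1885.7 mm⁴.
Hole 4 (subtracted): ⌀14, A = 153.94 mm², x = 180 mm, Ī = 1885.7 mm⁴.
By symmetry the centroid is at mid-width, x̄ = 112.5 mm.
Transfer each piece to the centroidal y-axis using Ī + A·d² with d = x − 112.5:
  plate: d = 0 mm → contributes +42 714 844 mm⁴
  hole 1: d = -67.5 mm → contributes −703 266 mm⁴
  hole 2: d = -22.5 mm → contributes −79 817 mm⁴
  hole 3: d = 22.5 mm → contributes −79 817 mm⁴
  hole 4: d = 67.5 mm → contributes −703 266 mm⁴
Total I = 41 148 678 mm⁴.

I_y ≈ 4.11 × 10⁷ mm⁴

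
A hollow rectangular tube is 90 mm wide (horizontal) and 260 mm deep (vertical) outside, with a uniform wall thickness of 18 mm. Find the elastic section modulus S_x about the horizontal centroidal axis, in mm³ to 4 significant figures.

Break the section into simple shapes (no overlaps), measuring from the bottom-left corner of the bounding box.
Outer rectangle: 90 × 260, A = 23 400 mm², y = 130 mm, Ī = 131 820 000 mm⁴.
Inner void (subtracted): 54 × 224, A = 12 096 mm², y = 130 mm, Ī = 50 577 408 mm⁴.
By symmetry the centroid is at mid-height, ȳ = 130 mm.
All pieces are centred on the horizontal centroidal axis, so I = ΣĪ (holes subtracted) = 81 242 592 mm⁴.
Extreme fibre distance c = 130 mm; S = I/c = 624 943 mm³.

S_x ≈ 6.249 × 10⁵ mm³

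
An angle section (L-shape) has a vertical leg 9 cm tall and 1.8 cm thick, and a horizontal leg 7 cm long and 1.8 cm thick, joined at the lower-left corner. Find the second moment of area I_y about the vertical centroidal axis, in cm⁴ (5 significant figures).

I_y ≈ 98.137 cm⁴

Split into non-overlapping primitives; take the origin at the lower-left of the bounding box.
Vertical leg: 1.8 × 9, A = 16.2 cm², x = 0.9 cm, Ī = 4.374 cm⁴.
Horizontal leg (remainder): 5.2 × 1.8, A = 9.36 cm², x = 4.4 cm, Ī = 21.0912 cm⁴.
Centroid: x̄ = ΣA·x / ΣA = 2.18169 cm.
Transfer each piece to the vertical centroidal axis using Ī + A·d² with d = x − 2.18169:
  vertical leg: d = -1.28169 cm → contributes +30.98622 cm⁴
  horizontal leg (remainder): d = 2.21831 cm → contributes +67.15081 cm⁴
Total I = 98.13703 cm⁴.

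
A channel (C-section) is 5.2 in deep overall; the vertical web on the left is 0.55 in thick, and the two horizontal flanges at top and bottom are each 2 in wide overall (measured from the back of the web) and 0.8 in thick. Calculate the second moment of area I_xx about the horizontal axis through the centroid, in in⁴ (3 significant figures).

Split into non-overlapping primitives; take the origin at the lower-left of the bounding box.
Web: 0.55 × 5.2, A = 2.86 in², y = 2.6 in, Ī = 6.4445 in⁴.
Top flange (beyond web): 1.45 × 0.8, A = 1.16 in², y = 4.8 in, Ī = 0.061867 in⁴.
Bottom flange (beyond web): 1.45 × 0.8, A = 1.16 in², y = 0.4 in, Ī = 0.061867 in⁴.
By symmetry the centroid is at mid-height, ȳ = 2.6 in.
Transfer each piece to the horizontal axis through the centroid using Ī + A·d² with d = y − 2.6:
  web: d = 0 in → contributes +6.4445 in⁴
  top flange (beyond web): d = 2.2 in → contributes +5.6763 in⁴
  bottom flange (beyond web): d = -2.2 in → contributes +5.6763 in⁴
Total I = 17.797 in⁴.

I_xx ≈ 17.8 in⁴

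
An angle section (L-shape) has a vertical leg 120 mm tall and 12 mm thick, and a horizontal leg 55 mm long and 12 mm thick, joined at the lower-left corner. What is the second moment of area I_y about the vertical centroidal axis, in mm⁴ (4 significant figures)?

I_y ≈ 3.841 × 10⁵ mm⁴

Treat the section as a set of non-overlapping primitives; coordinates are from the bounding-box lower-left.
Vertical leg: 12 × 120, A = 1 440 mm², x = 6 mm, Ī = 17 280 mm⁴.
Horizontal leg (remainder): 43 × 12, A = 516 mm², x = 33.5 mm, Ī = 79 507 mm⁴.
Centroid: x̄ = ΣA·x / ΣA = 13.2546 mm.
Transfer each piece to the vertical centroidal axis using Ī + A·d² with d = x − 13.2546:
  vertical leg: d = -7.2546 mm → contributes +93066.1 mm⁴
  horizontal leg (remainder): d = 20.2454 mm → contributes +291 003 mm⁴
Total I = 384 069 mm⁴.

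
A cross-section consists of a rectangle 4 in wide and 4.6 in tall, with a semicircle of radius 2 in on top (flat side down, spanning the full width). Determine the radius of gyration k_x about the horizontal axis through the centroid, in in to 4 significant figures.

Treat the section as a set of non-overlapping primitives; coordinates are from the bounding-box lower-left.
Rectangular body: 4 × 4.6, A = 18.4 in², y = 2.3 in, Ī = 32.4453 in⁴.
Semicircular cap: semicircle r = 2, A = 6.28319 in², y = 5.44883 in, Ī = 1.75611 in⁴.
Centroid: ȳ = ΣA·y / ΣA = 3.10154 in.
Transfer each piece to the horizontal axis through the centroid using Ī + A·d² with d = y − 3.10154:
  rectangular body: d = -0.801544 in → contributes +44.2668 in⁴
  semicircular cap: d = 2.34728 in → contributes +36.3748 in⁴
Total I = 80.6416 in⁴.
Radius of gyration: k = √(I/A) = √(80.6416 / 24.6832) = 1.8075 in.

k_x ≈ 1.808 in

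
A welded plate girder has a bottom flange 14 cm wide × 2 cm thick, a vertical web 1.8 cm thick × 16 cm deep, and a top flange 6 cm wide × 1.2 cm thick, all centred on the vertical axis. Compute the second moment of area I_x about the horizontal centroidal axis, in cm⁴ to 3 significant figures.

I_x ≈ 2860 cm⁴

Treat the section as a set of non-overlapping primitives; coordinates are from the bounding-box lower-left.
Bottom plate: 14 × 2, A = 28 cm², y = 1 cm, Ī = 9.3333 cm⁴.
Web plate: 1.8 × 16, A = 28.8 cm², y = 10 cm, Ī = 614.4 cm⁴.
Top plate: 6 × 1.2, A = 7.2 cm², y = 18.6 cm, Ī = 0.864 cm⁴.
Centroid: ȳ = ΣA·y / ΣA = 7.03 cm.
Transfer each piece to the horizontal centroidal axis using Ī + A·d² with d = y − 7.03:
  bottom plate: d = -6.03 cm → contributes +1027.4 cm⁴
  web plate: d = 2.97 cm → contributes +868.44 cm⁴
  top plate: d = 11.57 cm → contributes +964.69 cm⁴
Total I = 2860.6 cm⁴.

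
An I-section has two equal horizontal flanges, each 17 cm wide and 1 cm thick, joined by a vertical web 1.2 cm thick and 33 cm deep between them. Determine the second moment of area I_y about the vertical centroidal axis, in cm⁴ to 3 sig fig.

Break the section into simple shapes (no overlaps), measuring from the bottom-left corner of the bounding box.
Bottom flange: 17 × 1, A = 17 cm², x = 8.5 cm, Ī = 409.42 cm⁴.
Web: 1.2 × 33, A = 39.6 cm², x = 8.5 cm, Ī = 4.752 cm⁴.
Top flange: 17 × 1, A = 17 cm², x = 8.5 cm, Ī = 409.42 cm⁴.
By symmetry the centroid is at mid-width, x̄ = 8.5 cm.
All pieces are centred on the vertical centroidal axis, so I = ΣĪ = 823.59 cm⁴.

I_y ≈ 824 cm⁴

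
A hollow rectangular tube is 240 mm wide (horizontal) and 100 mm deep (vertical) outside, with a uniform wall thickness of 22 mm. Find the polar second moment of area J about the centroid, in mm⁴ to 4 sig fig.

J ≈ 9.719 × 10⁷ mm⁴

Treat the section as a set of non-overlapping primitives; coordinates are from the bounding-box lower-left.
Outer rectangle: 240 × 100, A = 24 000 mm², y = 50 mm, Ī = 20 000 000 mm⁴.
Inner void (subtracted): 196 × 56, A = 10 976 mm², y = 50 mm, Ī = 2 868 395 mm⁴.
By symmetry the centroid is at mid-height, ȳ = 50 mm.
All pieces are centred on the centroidal x-axis, so I = ΣĪ (holes subtracted) = 17 131 605 mm⁴.
Repeating about the centroidal y-axis gives I_y = 80 062 165 mm⁴.
Polar second moment: J = I_x + I_y = 97 193 771 mm⁴.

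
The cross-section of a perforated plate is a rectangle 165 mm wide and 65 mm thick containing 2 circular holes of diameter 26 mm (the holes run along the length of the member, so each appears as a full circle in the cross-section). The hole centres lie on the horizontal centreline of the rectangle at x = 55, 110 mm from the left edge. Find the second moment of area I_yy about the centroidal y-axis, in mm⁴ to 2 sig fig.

I_yy ≈ 2.3 × 10⁷ mm⁴

Break the section into simple shapes (no overlaps), measuring from the bottom-left corner of the bounding box.
Plate: 165 × 65, A = 10 725 mm², x = 82.5 mm, Ī = 24 332 344 mm⁴.
Hole 1 (subtracted): ⌀26, A = 530.9 mm², x = 55 mm, Ī = 22 432 mm⁴.
Hole 2 (subtracted): ⌀26, A = 530.9 mm², x = 110 mm, Ī = 22 432 mm⁴.
By symmetry the centroid is at mid-width, x̄ = 82.5 mm.
Transfer each piece to the centroidal y-axis using Ī + A·d² with d = x − 82.5:
  plate: d = 0 mm → contributes +24 332 344 mm⁴
  hole 1: d = -27.5 mm → contributes −423 947 mm⁴
  hole 2: d = 27.5 mm → contributes −423 947 mm⁴
Total I = 23 484 450 mm⁴.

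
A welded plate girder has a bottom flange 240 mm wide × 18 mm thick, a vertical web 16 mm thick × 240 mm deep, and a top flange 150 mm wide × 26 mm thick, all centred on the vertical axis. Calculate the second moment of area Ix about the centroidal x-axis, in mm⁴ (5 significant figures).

Ix ≈ 1.5952 × 10⁸ mm⁴

Break the section into simple shapes (no overlaps), measuring from the bottom-left corner of the bounding box.
Bottom plate: 240 × 18, A = 4 320 mm², y = 9 mm, Ī = 116 640 mm⁴.
Web plate: 16 × 240, A = 3 840 mm², y = 138 mm, Ī = 18 432 000 mm⁴.
Top plate: 150 × 26, A = 3 900 mm², y = 271 mm, Ī = 219 700 mm⁴.
Centroid: ȳ = ΣA·y / ΣA = 134.801 mm.
Transfer each piece to the centroidal x-axis using Ī + A·d² with d = y − 134.801:
  bottom plate: d = -125.801 mm → contributes +68 484 486 mm⁴
  web plate: d = 3.199005 mm → contributes +18 471 297 mm⁴
  top plate: d = 136.199 mm → contributes +72 565 359 mm⁴
Total I = 159 521 142 mm⁴.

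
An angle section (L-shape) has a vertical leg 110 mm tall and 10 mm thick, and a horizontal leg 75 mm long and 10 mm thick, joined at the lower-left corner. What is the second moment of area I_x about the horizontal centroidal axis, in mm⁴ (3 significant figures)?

I_x ≈ 2.14 × 10⁶ mm⁴

Break the section into simple shapes (no overlaps), measuring from the bottom-left corner of the bounding box.
Vertical leg: 10 × 110, A = 1 100 mm², y = 55 mm, Ī = 1 109 167 mm⁴.
Horizontal leg (remainder): 65 × 10, A = 650 mm², y = 5 mm, Ī = 5416.7 mm⁴.
Centroid: ȳ = ΣA·y / ΣA = 36.429 mm.
Transfer each piece to the horizontal centroidal axis using Ī + A·d² with d = y − 36.429:
  vertical leg: d = 18.571 mm → contributes +1 488 554 mm⁴
  horizontal leg (remainder): d = -31.429 mm → contributes +647 457 mm⁴
Total I = 2 136 012 mm⁴.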